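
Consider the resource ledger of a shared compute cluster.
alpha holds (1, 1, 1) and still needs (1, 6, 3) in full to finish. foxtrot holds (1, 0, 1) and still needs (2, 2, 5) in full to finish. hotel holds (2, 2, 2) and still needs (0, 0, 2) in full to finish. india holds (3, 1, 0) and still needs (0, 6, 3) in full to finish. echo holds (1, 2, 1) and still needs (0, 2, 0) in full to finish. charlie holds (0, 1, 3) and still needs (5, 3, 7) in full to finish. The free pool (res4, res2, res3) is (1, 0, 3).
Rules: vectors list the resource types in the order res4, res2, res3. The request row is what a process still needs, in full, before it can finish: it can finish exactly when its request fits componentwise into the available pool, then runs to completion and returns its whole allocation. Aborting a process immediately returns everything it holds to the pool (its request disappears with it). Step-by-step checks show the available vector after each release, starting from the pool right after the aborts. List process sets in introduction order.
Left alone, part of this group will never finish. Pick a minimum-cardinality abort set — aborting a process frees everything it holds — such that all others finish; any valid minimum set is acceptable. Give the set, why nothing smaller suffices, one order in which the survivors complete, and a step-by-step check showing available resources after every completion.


The answer: abort alpha.
Key observation: before aborting alpha, india was permanently blocked — no order could ever run it; afterwards it completes at step 5.
Why nothing smaller works: aborting no one leaves the state deadlocked as given.
The survivors complete as hotel, foxtrot, charlie, echo, india. Verifying each step (starting from the post-abort pool):
  pool = (2, 1, 4)
  hotel: need (0, 0, 2) fits (2, 1, 4); releases (2, 2, 2), pool now (4, 3, 6)
  foxtrot: need (2, 2, 5) fits (4, 3, 6); releases (1, 0, 1), pool now (5, 3, 7)
  charlie: need (5, 3, 7) fits (5, 3, 7); releases (0, 1, 3), pool now (5, 4, 10)
  echo: need (0, 2, 0) fits (5, 4, 10); releases (1, 2, 1), pool now (6, 6, 11)
  india: need (0, 6, 3) fits (6, 6, 11); releases (3, 1, 0), pool now (9, 7, 11)


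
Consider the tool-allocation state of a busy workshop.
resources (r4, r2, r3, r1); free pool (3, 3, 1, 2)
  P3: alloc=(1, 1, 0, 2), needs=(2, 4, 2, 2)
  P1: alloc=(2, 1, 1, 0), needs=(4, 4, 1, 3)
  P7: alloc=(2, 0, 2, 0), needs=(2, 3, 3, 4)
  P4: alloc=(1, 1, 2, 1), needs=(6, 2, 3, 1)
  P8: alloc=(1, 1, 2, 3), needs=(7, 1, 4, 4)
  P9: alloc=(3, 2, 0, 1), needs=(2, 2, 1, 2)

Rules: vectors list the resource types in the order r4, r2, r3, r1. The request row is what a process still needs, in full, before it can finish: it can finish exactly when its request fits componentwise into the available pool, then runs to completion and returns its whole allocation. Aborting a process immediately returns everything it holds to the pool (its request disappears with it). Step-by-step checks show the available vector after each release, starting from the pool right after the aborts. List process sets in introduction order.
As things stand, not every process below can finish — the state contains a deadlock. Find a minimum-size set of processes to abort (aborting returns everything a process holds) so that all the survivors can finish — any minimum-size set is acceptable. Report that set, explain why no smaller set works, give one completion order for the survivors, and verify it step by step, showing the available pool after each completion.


Minimum abort set: P8.
Key observation: the deadlocked P7 becomes finishable only because P8 released (1, 1, 2, 3); it completes at step 1 below.
Minimality: the empty abort set fails — the state is deadlocked as it stands.
The survivors complete as P7, P3, P9, P1, P4. Step-by-step check (starting from the post-abort pool):
  pool = (4, 4, 3, 5)
  run P7 (needs (2, 3, 3, 4), free (4, 4, 3, 5)); after release of (2, 0, 2, 0) the pool is (6, 4, 5, 5)
  run P3 (needs (2, 4, 2, 2), free (6, 4, 5, 5)); after release of (1, 1, 0, 2) the pool is (7, 5, 5, 7)
  run P9 (needs (2, 2, 1, 2), free (7, 5, 5, 7)); after release of (3, 2, 0, 1) the pool is (10, 7, 5, 8)
  run P1 (needs (4, 4, 1, 3), free (10, 7, 5, 8)); after release of (2, 1, 1, 0) the pool is (12, 8, 6, 8)
  run P4 (needs (6, 2, 3, 1), free (12, 8, 6, 8)); after release of (1, 1, 2, 1) the pool is (13, 9, 8, 9)


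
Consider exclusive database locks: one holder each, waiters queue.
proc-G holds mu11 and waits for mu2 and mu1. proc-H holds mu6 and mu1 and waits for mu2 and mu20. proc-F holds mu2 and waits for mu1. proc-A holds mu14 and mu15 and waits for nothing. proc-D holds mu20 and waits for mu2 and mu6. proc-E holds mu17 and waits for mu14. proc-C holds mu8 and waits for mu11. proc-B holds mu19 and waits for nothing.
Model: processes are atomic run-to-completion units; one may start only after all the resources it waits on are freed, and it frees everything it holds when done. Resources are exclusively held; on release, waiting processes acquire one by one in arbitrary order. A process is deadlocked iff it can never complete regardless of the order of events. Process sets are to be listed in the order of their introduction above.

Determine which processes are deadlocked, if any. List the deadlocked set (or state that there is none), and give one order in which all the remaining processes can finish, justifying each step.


Deadlocked: proc-G, proc-H, proc-F, proc-D and proc-C.
Key observation: the waits loop around proc-H -> proc-F -> proc-H with no way out; proc-D is caught in further circular waits and proc-G and proc-C wait into the deadlock from upstream.
One completion order for the rest: proc-A, proc-B, proc-E.
Check, step by step:
  proc-A waits on nothing -> runs at once and releases mu14 and mu15
  proc-B waits on nothing -> runs at once and releases mu19
  run proc-E (all its waits — mu14 — are resolved); releases mu17


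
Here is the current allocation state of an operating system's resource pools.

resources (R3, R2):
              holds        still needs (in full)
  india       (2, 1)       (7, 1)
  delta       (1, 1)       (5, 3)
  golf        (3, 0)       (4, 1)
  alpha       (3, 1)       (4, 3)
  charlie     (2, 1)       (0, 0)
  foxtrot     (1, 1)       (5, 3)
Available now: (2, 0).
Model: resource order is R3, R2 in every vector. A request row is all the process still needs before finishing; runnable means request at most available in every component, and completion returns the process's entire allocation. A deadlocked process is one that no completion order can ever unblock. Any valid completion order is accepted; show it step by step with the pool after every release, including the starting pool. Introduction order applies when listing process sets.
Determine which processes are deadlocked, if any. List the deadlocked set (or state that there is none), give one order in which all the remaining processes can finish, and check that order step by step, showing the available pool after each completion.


Deadlocked set: delta, alpha and foxtrot.
Key observation: no order helps: past charlie, golf, india, the free pool tops out at (9, 2), below what each blocked process needs in R2.
One completion order for the rest: charlie, golf, india. Check, step by step:
  pool = (2, 0)
  run charlie (needs (0, 0), free (2, 0)); after release of (2, 1) the pool is (4, 1)
  run golf (needs (4, 1), free (4, 1)); after release of (3, 0) the pool is (7, 1)
  run india (needs (7, 1), free (7, 1)); after release of (2, 1) the pool is (9, 2)
The blocked processes can never fit:
  blocked: delta wants (5, 3), pool (9, 2) — not enough R2
  blocked: alpha wants (4, 3), pool (9, 2) — not enough R2
  blocked: foxtrot wants (5, 3), pool (9, 2) — not enough R2


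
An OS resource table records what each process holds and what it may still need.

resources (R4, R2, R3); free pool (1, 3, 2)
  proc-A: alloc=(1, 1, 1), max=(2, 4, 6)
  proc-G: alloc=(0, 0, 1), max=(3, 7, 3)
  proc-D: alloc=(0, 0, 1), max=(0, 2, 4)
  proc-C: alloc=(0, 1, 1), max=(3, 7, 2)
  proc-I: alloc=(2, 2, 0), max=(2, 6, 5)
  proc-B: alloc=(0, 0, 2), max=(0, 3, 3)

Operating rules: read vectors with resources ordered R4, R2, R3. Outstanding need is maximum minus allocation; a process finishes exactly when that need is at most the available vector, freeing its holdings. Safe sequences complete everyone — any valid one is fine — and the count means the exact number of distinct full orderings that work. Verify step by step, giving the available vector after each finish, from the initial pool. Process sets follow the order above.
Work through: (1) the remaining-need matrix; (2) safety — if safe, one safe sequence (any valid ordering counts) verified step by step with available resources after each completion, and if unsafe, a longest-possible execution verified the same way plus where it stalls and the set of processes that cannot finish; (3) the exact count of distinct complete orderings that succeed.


(1) Remaining need (order R4, R2, R3):
  proc-A: (1, 3, 5)
  proc-G: (3, 7, 2)
  proc-D: (0, 2, 3)
  proc-C: (3, 6, 1)
  proc-I: (0, 4, 5)
  proc-B: (0, 3, 1)
(2) SAFE. One safe sequence: proc-B, proc-D, proc-A, proc-I, proc-C, proc-G.
Key observation: the order's first zero-slack moment is proc-B ((0, 3, 1) needed, (1, 3, 2) free — a requested resource with nothing to spare).
Walking it through:
  pool = (1, 3, 2)
  proc-B: need (0, 3, 1) fits (1, 3, 2); releases (0, 0, 2), pool now (1, 3, 4)
  proc-D: need (0, 2, 3) fits (1, 3, 4); releases (0, 0, 1), pool now (1, 3, 5)
  proc-A: need (1, 3, 5) fits (1, 3, 5); releases (1, 1, 1), pool now (2, 4, 6)
  proc-I: need (0, 4, 5) fits (2, 4, 6); releases (2, 2, 0), pool now (4, 6, 6)
  proc-C: need (3, 6, 1) fits (4, 6, 6); releases (0, 1, 1), pool now (4, 7, 7)
  proc-G: need (3, 7, 2) fits (4, 7, 7); releases (0, 0, 1), pool now (4, 7, 8)
(3) The exact count: 1 of the possible complete orderings is a safe sequence.


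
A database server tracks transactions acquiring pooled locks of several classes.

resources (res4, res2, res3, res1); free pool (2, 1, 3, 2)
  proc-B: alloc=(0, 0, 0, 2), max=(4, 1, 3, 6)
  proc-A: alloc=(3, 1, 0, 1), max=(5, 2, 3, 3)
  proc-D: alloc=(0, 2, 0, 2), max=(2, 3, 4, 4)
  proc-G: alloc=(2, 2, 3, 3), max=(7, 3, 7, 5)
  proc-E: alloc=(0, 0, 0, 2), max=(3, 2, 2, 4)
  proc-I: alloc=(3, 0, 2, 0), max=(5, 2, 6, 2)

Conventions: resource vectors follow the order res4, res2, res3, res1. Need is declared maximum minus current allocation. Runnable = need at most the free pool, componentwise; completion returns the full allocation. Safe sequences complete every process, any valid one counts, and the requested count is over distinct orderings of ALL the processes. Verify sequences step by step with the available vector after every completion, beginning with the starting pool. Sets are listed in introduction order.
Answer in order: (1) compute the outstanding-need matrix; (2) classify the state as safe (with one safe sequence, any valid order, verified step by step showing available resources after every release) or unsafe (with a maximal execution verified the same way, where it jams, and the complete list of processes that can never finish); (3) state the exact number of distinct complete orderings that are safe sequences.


(1) Remaining need (order res4, res2, res3, res1):
  proc-B: (4, 1, 3, 4)
  proc-A: (2, 1, 3, 2)
  proc-D: (2, 1, 4, 2)
  proc-G: (5, 1, 4, 2)
  proc-E: (3, 2, 2, 2)
  proc-I: (2, 2, 4, 2)
(2) The state is UNSAFE.
Key observation: the wall is res3: completing proc-A, proc-E, proc-B brings the pool only to (5, 2, 3, 7), and all the rest need more.
The run proc-A, proc-E, proc-B cannot be extended any further. Check, step by step:
  pool = (2, 1, 3, 2)
  proc-A needs (2, 1, 3, 2) <= (2, 1, 3, 2) -> finishes; pool += (3, 1, 0, 1) = (5, 2, 3, 3)
  proc-E needs (3, 2, 2, 2) <= (5, 2, 3, 3) -> finishes; pool += (0, 0, 0, 2) = (5, 2, 3, 5)
  proc-B needs (4, 1, 3, 4) <= (5, 2, 3, 5) -> finishes; pool += (0, 0, 0, 2) = (5, 2, 3, 7)
  proc-D still needs (2, 1, 4, 2) but only (5, 2, 3, 7) is free — short on res3
  proc-G still needs (5, 1, 4, 2) but only (5, 2, 3, 7) is free — short on res3
  proc-I still needs (2, 2, 4, 2) but only (5, 2, 3, 7) is free — short on res3
Processes that can never finish: proc-D, proc-G and proc-I.
(3) The exact count: 0 of the possible complete orderings are safe sequences.


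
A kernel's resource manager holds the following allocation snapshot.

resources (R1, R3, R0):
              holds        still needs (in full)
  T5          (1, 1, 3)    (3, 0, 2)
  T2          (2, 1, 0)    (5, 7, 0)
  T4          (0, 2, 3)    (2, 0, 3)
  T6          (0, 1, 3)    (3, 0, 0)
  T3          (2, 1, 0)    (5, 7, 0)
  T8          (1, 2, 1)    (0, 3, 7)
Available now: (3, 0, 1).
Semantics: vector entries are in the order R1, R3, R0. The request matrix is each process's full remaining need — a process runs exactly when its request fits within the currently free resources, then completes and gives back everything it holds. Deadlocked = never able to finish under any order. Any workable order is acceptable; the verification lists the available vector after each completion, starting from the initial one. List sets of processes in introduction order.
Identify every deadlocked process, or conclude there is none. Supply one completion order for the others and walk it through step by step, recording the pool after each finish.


Deadlocked: T2 and T3.
Key observation: after T6, T4, T8, T5 complete, (5, 6, 11) is the best the pool ever gets, yet each leftover process wants more R3.
One completion order for the rest: T6, T4, T8, T5. Step-by-step check:
  pool = (3, 0, 1)
  T6: need (3, 0, 0) fits (3, 0, 1); releases (0, 1, 3), pool now (3, 1, 4)
  T4: need (2, 0, 3) fits (3, 1, 4); releases (0, 2, 3), pool now (3, 3, 7)
  T8: need (0, 3, 7) fits (3, 3, 7); releases (1, 2, 1), pool now (4, 5, 8)
  T5: need (3, 0, 2) fits (4, 5, 8); releases (1, 1, 3), pool now (5, 6, 11)
The blocked processes can never fit:
  T2 cannot run: need (5, 7, 0) vs free (5, 6, 11) (insufficient R3)
  T3 cannot run: need (5, 7, 0) vs free (5, 6, 11) (insufficient R3)


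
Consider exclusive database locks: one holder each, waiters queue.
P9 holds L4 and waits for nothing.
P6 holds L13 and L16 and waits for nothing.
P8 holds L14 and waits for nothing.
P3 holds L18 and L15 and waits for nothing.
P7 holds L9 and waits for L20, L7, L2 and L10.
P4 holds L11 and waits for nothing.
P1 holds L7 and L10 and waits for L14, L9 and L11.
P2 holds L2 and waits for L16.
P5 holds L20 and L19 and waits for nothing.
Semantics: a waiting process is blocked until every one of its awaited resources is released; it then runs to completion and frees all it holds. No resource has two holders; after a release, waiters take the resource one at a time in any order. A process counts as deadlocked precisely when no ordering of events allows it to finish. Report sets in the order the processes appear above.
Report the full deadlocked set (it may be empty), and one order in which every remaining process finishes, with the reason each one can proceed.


Deadlocked: P7 and P1.
Key observation: P7 -> P1 -> P7 is a circular wait — nothing in it can go first; no other process is dragged down with it.
The rest can finish in the order P9, P6, P8, P2, P5, P3, P4.
Verifying each step:
  P9 waits on nothing -> runs at once and releases L4
  P6 waits on nothing -> runs at once and releases L13 and L16
  P8 waits on nothing -> runs at once and releases L14
  P2 waits on L16 — all released -> runs and releases L2
  P5 waits on nothing -> runs at once and releases L20 and L19
  P3 waits on nothing -> runs at once and releases L18 and L15
  P4 waits on nothing -> runs at once and releases L11


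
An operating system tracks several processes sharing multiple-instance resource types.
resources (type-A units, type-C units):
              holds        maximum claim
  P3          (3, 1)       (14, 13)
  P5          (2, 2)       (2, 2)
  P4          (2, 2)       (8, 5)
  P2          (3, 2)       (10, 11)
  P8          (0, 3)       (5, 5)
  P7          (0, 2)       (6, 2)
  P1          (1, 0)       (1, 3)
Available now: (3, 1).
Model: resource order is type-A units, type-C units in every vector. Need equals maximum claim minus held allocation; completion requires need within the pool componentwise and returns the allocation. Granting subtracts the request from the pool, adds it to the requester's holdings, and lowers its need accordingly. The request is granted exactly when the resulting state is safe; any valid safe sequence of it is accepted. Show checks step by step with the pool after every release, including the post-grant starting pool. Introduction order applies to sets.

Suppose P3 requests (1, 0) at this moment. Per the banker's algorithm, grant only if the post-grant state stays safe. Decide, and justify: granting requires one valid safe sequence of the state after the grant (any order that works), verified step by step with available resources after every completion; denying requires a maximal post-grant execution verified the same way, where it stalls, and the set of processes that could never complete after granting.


DENY — the pretend-granted state is unsafe.
Key observation: even finishing P5, P1, P8 leaves just (5, 6) free — too little type-A units for any of the remaining processes.
Pretend the grant happened; the run P5, P1, P8 goes as far as possible. Check, step by step:
  pool = (2, 1)
  P5: need (0, 0) fits (2, 1); releases (2, 2), pool now (4, 3)
  P1: need (0, 3) fits (4, 3); releases (1, 0), pool now (5, 3)
  P8: need (5, 2) fits (5, 3); releases (0, 3), pool now (5, 6)
  P3 cannot run: need (10, 12) vs free (5, 6) (insufficient type-A units and type-C units)
  P4 cannot run: need (6, 3) vs free (5, 6) (insufficient type-A units)
  P2 cannot run: need (7, 9) vs free (5, 6) (insufficient type-A units and type-C units)
  P7 cannot run: need (6, 0) vs free (5, 6) (insufficient type-A units)
Processes that could never finish after the grant: P3, P4, P2 and P7.


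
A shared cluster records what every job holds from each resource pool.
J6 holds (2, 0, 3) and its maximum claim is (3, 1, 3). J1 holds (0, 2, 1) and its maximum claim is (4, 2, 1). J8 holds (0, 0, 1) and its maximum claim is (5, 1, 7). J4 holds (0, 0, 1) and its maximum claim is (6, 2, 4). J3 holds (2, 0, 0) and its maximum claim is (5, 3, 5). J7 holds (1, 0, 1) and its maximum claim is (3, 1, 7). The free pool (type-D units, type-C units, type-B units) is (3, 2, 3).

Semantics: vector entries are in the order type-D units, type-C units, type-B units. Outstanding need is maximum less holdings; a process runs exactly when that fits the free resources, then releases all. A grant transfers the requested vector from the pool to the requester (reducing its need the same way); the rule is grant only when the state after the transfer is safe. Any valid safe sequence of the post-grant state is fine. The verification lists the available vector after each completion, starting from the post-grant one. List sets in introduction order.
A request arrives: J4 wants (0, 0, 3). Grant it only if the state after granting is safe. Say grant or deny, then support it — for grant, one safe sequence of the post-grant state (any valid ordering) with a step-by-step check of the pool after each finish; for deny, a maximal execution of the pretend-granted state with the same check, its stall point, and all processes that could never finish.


DENY — the pretend-granted state is unsafe.
Key observation: after J6, J1 the pool peaks at (5, 4, 4), and each blocked process is short somewhere: J8 on type-B units; J4 on type-D units; J3 on type-B units; J7 on type-B units.
On the post-grant state, J6, J1 is a maximal run — nothing extends it. Step-by-step check:
  pool = (3, 2, 0)
  J6 needs (1, 1, 0) <= (3, 2, 0) -> finishes; pool += (2, 0, 3) = (5, 2, 3)
  J1 needs (4, 0, 0) <= (5, 2, 3) -> finishes; pool += (0, 2, 1) = (5, 4, 4)
  blocked: J8 wants (5, 1, 6), pool (5, 4, 4) — not enough type-B units
  blocked: J4 wants (6, 2, 0), pool (5, 4, 4) — not enough type-D units
  blocked: J3 wants (3, 3, 5), pool (5, 4, 4) — not enough type-B units
  blocked: J7 wants (2, 1, 6), pool (5, 4, 4) — not enough type-B units
Post-grant, the permanently blocked set is J8, J4, J3 and J7.


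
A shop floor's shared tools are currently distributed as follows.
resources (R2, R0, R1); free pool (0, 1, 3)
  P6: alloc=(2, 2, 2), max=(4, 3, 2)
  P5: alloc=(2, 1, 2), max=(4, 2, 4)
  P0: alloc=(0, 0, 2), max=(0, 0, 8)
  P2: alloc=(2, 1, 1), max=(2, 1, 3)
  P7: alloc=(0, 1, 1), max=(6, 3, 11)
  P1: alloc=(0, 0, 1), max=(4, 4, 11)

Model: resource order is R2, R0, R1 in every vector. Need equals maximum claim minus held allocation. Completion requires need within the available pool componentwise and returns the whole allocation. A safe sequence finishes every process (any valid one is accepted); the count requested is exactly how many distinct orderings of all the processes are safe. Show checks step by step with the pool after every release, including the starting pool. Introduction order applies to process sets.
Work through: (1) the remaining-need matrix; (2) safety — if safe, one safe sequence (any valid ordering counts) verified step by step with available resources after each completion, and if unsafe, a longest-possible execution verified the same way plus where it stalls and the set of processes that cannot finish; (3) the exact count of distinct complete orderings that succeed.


(1) Remaining need (order R2, R0, R1):
  P6: (2, 1, 0)
  P5: (2, 1, 2)
  P0: (0, 0, 6)
  P2: (0, 0, 2)
  P7: (6, 2, 10)
  P1: (4, 4, 10)
(2) SAFE, for example via the order P2, P6, P0, P5, P7, P1.
Key observation: reading the order forward, P6 is the first process whose need (2, 1, 0) meets the free pool (2, 2, 4) exactly on a resource it requests.
Step-by-step check:
  pool = (0, 1, 3)
  run P2 (needs (0, 0, 2), free (0, 1, 3)); after release of (2, 1, 1) the pool is (2, 2, 4)
  run P6 (needs (2, 1, 0), free (2, 2, 4)); after release of (2, 2, 2) the pool is (4, 4, 6)
  run P0 (needs (0, 0, 6), free (4, 4, 6)); after release of (0, 0, 2) the pool is (4, 4, 8)
  run P5 (needs (2, 1, 2), free (4, 4, 8)); after release of (2, 1, 2) the pool is (6, 5, 10)
  run P7 (needs (6, 2, 10), free (6, 5, 10)); after release of (0, 1, 1) the pool is (6, 6, 11)
  run P1 (needs (4, 4, 10), free (6, 6, 11)); after release of (0, 0, 1) the pool is (6, 6, 12)
(3) The exact count: 8 of the possible complete orderings are safe sequences.


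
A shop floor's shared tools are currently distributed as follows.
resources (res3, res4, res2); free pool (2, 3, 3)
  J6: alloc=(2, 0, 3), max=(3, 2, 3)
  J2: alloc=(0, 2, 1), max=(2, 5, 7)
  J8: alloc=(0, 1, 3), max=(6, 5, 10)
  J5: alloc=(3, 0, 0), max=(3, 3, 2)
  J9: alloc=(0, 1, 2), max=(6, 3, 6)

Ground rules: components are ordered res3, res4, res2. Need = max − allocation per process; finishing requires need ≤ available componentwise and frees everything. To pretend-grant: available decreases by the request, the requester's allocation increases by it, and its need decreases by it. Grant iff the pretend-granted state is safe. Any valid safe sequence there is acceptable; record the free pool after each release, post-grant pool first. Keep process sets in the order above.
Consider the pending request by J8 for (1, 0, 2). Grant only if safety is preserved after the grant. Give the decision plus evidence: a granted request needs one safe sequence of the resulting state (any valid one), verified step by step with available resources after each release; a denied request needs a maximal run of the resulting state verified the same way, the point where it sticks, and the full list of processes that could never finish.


GRANT: granting preserves safety; a valid post-grant sequence is J6, J5, J9, J2, J8.
Key observation: after the grant the pool drops to (1, 3, 1), which still lets J6 finish first and unwind the rest.
Check on the post-grant state, step by step:
  pool = (1, 3, 1)
  J6 needs (1, 2, 0) <= (1, 3, 1) -> finishes; pool += (2, 0, 3) = (3, 3, 4)
  J5 needs (0, 3, 2) <= (3, 3, 4) -> finishes; pool += (3, 0, 0) = (6, 3, 4)
  J9 needs (6, 2, 4) <= (6, 3, 4) -> finishes; pool += (0, 1, 2) = (6, 4, 6)
  J2 needs (2, 3, 6) <= (6, 4, 6) -> finishes; pool += (0, 2, 1) = (6, 6, 7)
  J8 needs (5, 4, 5) <= (6, 6, 7) -> finishes; pool += (1, 1, 5) = (7, 7, 12)


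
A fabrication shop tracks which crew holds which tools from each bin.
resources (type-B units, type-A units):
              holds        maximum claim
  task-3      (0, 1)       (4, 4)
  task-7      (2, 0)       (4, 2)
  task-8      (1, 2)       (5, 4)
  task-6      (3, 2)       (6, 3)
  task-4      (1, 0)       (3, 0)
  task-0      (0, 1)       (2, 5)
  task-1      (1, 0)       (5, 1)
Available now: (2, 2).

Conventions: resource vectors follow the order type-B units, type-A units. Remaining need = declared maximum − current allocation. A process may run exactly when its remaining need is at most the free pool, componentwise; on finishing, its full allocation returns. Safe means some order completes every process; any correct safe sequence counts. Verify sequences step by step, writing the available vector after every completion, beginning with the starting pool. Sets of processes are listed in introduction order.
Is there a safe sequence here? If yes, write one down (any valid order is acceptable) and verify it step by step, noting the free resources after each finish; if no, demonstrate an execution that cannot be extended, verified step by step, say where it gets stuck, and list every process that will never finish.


SAFE, for example via the order task-7, task-1, task-8, task-0, task-6, task-4, task-3.
Key observation: reading the order forward, task-7 is the first process whose need (2, 2) meets the free pool (2, 2) exactly on a resource it requests.
Check, step by step:
  pool = (2, 2)
  run task-7 (needs (2, 2), free (2, 2)); after release of (2, 0) the pool is (4, 2)
  run task-1 (needs (4, 1), free (4, 2)); after release of (1, 0) the pool is (5, 2)
  run task-8 (needs (4, 2), free (5, 2)); after release of (1, 2) the pool is (6, 4)
  run task-0 (needs (2, 4), free (6, 4)); after release of (0, 1) the pool is (6, 5)
  run task-6 (needs (3, 1), free (6, 5)); after release of (3, 2) the pool is (9, 7)
  run task-4 (needs (2, 0), free (9, 7)); after release of (1, 0) the pool is (10, 7)
  run task-3 (needs (4, 3), free (10, 7)); after release of (0, 1) the pool is (10, 8)


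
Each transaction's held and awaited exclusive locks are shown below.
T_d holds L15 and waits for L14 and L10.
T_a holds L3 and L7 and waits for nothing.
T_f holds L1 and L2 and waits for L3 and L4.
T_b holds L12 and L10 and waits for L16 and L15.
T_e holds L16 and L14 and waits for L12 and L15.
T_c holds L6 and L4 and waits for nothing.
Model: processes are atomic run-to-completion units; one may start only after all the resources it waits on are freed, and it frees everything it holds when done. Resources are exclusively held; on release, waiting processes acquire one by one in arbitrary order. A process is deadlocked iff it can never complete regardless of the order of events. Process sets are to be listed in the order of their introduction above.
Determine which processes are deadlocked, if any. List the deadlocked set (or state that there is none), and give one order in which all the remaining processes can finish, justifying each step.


Deadlocked set: T_d, T_b and T_e.
Key observation: the waits loop around T_d -> T_b -> T_d with no way out; T_e is caught in further circular waits.
The rest can finish in the order T_a, T_c, T_f.
Verifying each step:
  T_a waits on nothing -> runs at once and releases L3 and L7
  T_c waits on nothing -> runs at once and releases L6 and L4
  T_f: everything it awaited (L3 and L4) is free; runs, freeing L1 and L2


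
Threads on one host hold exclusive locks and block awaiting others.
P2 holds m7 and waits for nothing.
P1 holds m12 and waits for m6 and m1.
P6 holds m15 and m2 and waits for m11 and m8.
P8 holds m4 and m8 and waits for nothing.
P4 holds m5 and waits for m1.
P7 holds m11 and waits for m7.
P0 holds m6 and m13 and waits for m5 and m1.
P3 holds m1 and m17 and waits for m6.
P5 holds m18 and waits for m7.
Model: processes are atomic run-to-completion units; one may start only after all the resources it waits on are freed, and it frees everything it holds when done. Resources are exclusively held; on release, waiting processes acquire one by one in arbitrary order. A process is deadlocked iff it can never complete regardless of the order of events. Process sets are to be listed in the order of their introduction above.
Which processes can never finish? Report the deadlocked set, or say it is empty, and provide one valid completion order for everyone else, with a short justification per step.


Deadlocked set: P1, P4, P0 and P3.
Key observation: the loop P0 -> P4 -> P3 -> P0 blocks itself forever; P1 waits into the deadlock from upstream.
The rest can finish in the order P2, P8, P5, P7, P6.
Verifying each step:
  P2 waits on nothing -> runs at once and releases m7
  P8 waits on nothing -> runs at once and releases m4 and m8
  run P5 (all its waits — m7 — are resolved); releases m18
  run P7 (all its waits — m7 — are resolved); releases m11
  run P6 (all its waits — m11 and m8 — are resolved); releases m15 and m2


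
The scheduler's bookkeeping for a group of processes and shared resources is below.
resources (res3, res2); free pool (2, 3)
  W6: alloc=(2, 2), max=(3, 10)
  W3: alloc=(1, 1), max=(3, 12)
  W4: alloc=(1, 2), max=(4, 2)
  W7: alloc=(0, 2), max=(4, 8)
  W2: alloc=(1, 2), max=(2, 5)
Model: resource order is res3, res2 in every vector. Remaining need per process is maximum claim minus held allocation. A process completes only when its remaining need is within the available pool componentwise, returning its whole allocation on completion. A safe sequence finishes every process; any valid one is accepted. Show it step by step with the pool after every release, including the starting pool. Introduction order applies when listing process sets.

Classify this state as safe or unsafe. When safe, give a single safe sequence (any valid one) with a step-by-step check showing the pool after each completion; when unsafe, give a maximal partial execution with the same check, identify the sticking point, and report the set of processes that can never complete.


SAFE, for example via the order W2, W4, W7, W6, W3.
Key observation: the first exact fit in this order is W2 — it needs (1, 3) with (2, 3) free, meeting a requested resource to the last unit.
Walking it through:
  pool = (2, 3)
  W2 needs (1, 3) <= (2, 3) -> finishes; pool += (1, 2) = (3, 5)
  W4 needs (3, 0) <= (3, 5) -> finishes; pool += (1, 2) = (4, 7)
  W7 needs (4, 6) <= (4, 7) -> finishes; pool += (0, 2) = (4, 9)
  W6 needs (1, 8) <= (4, 9) -> finishes; pool += (2, 2) = (6, 11)
  W3 needs (2, 11) <= (6, 11) -> finishes; pool += (1, 1) = (7, 12)


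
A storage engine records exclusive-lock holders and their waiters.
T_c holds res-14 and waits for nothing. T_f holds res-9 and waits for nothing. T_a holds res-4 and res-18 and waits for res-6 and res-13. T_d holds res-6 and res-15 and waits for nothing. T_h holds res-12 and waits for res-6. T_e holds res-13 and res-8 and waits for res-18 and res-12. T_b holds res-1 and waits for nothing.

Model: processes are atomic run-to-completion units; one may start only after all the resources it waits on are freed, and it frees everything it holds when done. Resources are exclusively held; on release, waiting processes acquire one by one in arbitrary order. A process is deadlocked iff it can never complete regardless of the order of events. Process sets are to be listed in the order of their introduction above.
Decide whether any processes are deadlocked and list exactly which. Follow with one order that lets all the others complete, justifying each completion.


Deadlocked: T_a and T_e.
Key observation: the waits loop around T_a -> T_e -> T_a with no way out; no other process is dragged down with it.
One completion order for the rest: T_b, T_c, T_d, T_f, T_h.
Verifying each step:
  run T_b (it waits on nothing); releases res-1
  run T_c (it waits on nothing); releases res-14
  run T_d (it waits on nothing); releases res-6 and res-15
  run T_f (it waits on nothing); releases res-9
  T_h: everything it awaited (res-6) is free; runs, freeing res-12


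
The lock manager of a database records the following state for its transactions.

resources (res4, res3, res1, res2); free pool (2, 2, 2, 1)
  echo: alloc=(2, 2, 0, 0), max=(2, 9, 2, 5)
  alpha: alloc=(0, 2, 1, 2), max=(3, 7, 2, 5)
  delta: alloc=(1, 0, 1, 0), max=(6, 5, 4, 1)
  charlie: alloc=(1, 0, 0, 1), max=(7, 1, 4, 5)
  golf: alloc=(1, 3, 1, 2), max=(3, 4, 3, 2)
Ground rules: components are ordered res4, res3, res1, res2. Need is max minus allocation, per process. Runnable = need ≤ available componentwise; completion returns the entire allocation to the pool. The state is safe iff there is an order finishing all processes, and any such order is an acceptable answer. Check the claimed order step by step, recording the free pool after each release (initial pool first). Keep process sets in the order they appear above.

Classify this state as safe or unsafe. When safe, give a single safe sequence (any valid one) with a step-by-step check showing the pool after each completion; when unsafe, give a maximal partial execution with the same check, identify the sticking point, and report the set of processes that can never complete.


SAFE — a valid safe sequence is golf, alpha, echo, delta, charlie.
Key observation: at golf the run first touches a limit — (2, 1, 2, 0) against (2, 2, 2, 1), exact on a resource it actually requests.
Verifying each step:
  pool = (2, 2, 2, 1)
  golf needs (2, 1, 2, 0) <= (2, 2, 2, 1) -> finishes; pool += (1, 3, 1, 2) = (3, 5, 3, 3)
  alpha needs (3, 5, 1, 3) <= (3, 5, 3, 3) -> finishes; pool += (0, 2, 1, 2) = (3, 7, 4, 5)
  echo needs (0, 7, 2, 5) <= (3, 7, 4, 5) -> finishes; pool += (2, 2, 0, 0) = (5, 9, 4, 5)
  delta needs (5, 5, 3, 1) <= (5, 9, 4, 5) -> finishes; pool += (1, 0, 1, 0) = (6, 9, 5, 5)
  charlie needs (6, 1, 4, 4) <= (6, 9, 5, 5) -> finishes; pool += (1, 0, 0, 1) = (7, 9, 5, 6)


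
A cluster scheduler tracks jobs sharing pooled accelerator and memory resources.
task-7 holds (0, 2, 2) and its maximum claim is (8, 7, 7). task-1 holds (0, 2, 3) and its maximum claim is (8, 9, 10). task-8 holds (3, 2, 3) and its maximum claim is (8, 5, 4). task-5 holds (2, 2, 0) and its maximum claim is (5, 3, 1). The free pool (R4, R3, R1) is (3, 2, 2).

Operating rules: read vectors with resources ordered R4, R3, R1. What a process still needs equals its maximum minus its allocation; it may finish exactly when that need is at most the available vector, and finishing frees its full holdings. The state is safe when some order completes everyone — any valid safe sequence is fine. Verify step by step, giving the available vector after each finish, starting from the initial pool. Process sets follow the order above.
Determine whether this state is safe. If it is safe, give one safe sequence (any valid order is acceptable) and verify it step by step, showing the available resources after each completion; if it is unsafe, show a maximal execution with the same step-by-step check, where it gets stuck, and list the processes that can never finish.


The state is SAFE; one workable sequence: task-5, task-8, task-7, task-1.
Key observation: at task-5 the run first touches a limit — (3, 1, 1) against (3, 2, 2), exact on a resource it actually requests.
Verifying each step:
  pool = (3, 2, 2)
  task-5 needs (3, 1, 1) <= (3, 2, 2) -> finishes; pool += (2, 2, 0) = (5, 4, 2)
  task-8 needs (5, 3, 1) <= (5, 4, 2) -> finishes; pool += (3, 2, 3) = (8, 6, 5)
  task-7 needs (8, 5, 5) <= (8, 6, 5) -> finishes; pool += (0, 2, 2) = (8, 8, 7)
  task-1 needs (8, 7, 7) <= (8, 8, 7) -> finishes; pool += (0, 2, 3) = (8, 10, 10)


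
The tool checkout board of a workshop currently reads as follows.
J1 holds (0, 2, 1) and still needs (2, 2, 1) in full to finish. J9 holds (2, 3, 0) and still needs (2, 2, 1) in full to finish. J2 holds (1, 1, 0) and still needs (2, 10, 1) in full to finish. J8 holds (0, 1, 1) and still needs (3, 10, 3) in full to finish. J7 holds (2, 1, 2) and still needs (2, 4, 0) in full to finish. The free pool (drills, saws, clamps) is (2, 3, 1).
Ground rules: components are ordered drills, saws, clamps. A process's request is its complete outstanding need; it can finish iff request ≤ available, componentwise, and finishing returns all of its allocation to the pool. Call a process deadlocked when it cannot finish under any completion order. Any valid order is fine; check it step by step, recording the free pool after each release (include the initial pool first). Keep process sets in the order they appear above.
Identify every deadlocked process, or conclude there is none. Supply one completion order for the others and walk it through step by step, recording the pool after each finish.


Deadlocked: J2 and J8.
Key observation: no order helps: past J9, J1, J7, the free pool tops out at (6, 9, 4), below what each blocked process needs in saws.
One completion order for the rest: J9, J1, J7. Walking it through:
  pool = (2, 3, 1)
  run J9 (needs (2, 2, 1), free (2, 3, 1)); after release of (2, 3, 0) the pool is (4, 6, 1)
  run J1 (needs (2, 2, 1), free (4, 6, 1)); after release of (0, 2, 1) the pool is (4, 8, 2)
  run J7 (needs (2, 4, 0), free (4, 8, 2)); after release of (2, 1, 2) the pool is (6, 9, 4)
None of the blocked processes ever fits:
  J2 still needs (2, 10, 1) but only (6, 9, 4) is free — short on saws
  J8 still needs (3, 10, 3) but only (6, 9, 4) is free — short on saws


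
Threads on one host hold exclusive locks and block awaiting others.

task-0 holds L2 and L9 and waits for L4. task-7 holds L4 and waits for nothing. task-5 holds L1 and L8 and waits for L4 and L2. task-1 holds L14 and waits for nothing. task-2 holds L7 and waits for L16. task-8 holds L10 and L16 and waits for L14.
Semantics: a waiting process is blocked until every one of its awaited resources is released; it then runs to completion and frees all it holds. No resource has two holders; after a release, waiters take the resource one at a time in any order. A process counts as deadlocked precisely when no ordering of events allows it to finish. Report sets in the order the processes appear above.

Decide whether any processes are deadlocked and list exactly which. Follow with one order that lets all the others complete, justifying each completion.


Nothing here is deadlocked.
Key observation: although several processes wait, no cycle exists — each chain bottoms out at a free runner.
One completion order for the rest: task-7, task-1, task-0, task-8, task-2, task-5.
Step-by-step check:
  task-7: no waits; runs immediately, freeing L4
  task-1: no waits; runs immediately, freeing L14
  task-0: everything it awaited (L4) is free; runs, freeing L2 and L9
  task-8: everything it awaited (L14) is free; runs, freeing L10 and L16
  task-2: everything it awaited (L16) is free; runs, freeing L7
  task-5: everything it awaited (L4 and L2) is free; runs, freeing L1 and L8


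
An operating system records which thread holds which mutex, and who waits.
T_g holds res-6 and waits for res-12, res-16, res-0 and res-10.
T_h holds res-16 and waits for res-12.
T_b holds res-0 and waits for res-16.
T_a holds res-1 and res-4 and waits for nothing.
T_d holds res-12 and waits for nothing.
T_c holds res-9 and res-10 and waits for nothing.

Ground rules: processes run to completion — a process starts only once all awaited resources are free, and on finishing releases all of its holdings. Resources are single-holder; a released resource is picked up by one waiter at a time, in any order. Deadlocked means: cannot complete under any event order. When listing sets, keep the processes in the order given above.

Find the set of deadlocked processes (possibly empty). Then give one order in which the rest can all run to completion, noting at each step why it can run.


Nothing here is deadlocked.
Key observation: all waits point, directly or indirectly, at processes that can finish, so nothing is permanently blocked.
One completion order for the rest: T_d, T_a, T_h, T_c, T_b, T_g.
Check, step by step:
  T_d waits on nothing -> runs at once and releases res-12
  T_a waits on nothing -> runs at once and releases res-1 and res-4
  T_h waits on res-12 — all released -> runs and releases res-16
  T_c waits on nothing -> runs at once and releases res-9 and res-10
  T_b waits on res-16 — all released -> runs and releases res-0
  T_g waits on res-12, res-16, res-0 and res-10 — all released -> runs and releases res-6
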